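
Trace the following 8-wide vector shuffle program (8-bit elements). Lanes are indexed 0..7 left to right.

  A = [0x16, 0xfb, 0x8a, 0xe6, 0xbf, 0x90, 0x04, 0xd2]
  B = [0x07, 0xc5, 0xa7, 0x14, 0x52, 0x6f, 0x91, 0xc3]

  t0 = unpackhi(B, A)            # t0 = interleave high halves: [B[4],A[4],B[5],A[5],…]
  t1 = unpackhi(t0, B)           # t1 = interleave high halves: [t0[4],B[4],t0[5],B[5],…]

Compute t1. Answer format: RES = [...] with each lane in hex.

RES = [ 0x91  0x52  0x04  0x6f  0xc3  0x91  0xd2  0xc3 ]

→ t0 |52|bf|6f|90|91|04|c3|d2|
→ t1 |91|52|04|6f|c3|91|d2|c3|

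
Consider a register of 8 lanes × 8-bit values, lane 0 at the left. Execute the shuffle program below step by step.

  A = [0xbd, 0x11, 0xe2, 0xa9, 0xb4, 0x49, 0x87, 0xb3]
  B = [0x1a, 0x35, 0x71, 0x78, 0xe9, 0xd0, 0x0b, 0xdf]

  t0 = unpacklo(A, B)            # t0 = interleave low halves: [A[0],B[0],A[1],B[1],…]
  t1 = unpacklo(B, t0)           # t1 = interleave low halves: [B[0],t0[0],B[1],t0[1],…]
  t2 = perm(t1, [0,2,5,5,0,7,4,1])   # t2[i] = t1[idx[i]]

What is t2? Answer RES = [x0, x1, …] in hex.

→ t0 |bd|1a|11|35|e2|71|a9|78|
→ t1 |1a|bd|35|1a|71|11|78|35|
→ t2 |1a|35|11|11|1a|35|71|bd|

RES = [0x1a, 0x35, 0x11, 0x11, 0x1a, 0x35, 0x71, 0xbd]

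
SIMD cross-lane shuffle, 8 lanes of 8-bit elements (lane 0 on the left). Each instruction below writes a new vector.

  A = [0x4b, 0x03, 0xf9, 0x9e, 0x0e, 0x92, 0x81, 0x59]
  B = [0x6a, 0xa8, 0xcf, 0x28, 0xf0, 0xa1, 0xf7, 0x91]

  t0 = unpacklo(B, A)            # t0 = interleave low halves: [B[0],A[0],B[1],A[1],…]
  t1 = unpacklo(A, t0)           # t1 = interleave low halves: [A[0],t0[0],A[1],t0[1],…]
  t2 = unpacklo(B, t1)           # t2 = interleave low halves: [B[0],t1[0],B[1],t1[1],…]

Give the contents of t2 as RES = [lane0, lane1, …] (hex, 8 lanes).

RES = [ 0x6a  0x4b  0xa8  0x6a  0xcf  0x03  0x28  0x4b ]

t0 = [0x6a, 0x4b, 0xa8, 0x03, 0xcf, 0xf9, 0x28, 0x9e]
t1 = [0x4b, 0x6a, 0x03, 0x4b, 0xf9, 0xa8, 0x9e, 0x03]
t2 = [0x6a, 0x4b, 0xa8, 0x6a, 0xcf, 0x03, 0x28, 0x4b]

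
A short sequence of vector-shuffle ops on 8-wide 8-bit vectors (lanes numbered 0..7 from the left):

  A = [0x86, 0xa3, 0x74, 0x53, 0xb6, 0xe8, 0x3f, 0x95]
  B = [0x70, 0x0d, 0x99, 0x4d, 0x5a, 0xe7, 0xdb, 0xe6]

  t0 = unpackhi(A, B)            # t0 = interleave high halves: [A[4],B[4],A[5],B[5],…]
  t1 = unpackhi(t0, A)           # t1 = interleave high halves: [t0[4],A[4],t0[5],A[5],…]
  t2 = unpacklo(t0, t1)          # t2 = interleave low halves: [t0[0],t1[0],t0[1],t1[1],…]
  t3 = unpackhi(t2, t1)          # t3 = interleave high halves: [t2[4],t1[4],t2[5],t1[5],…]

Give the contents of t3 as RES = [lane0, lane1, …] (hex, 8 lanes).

RES = [0xe8, 0x95, 0xdb, 0x3f, 0xe7, 0xe6, 0xe8, 0x95]

→ t0 |b6|5a|e8|e7|3f|db|95|e6|
→ t1 |3f|b6|db|e8|95|3f|e6|95|
→ t2 |b6|3f|5a|b6|e8|db|e7|e8|
→ t3 |e8|95|db|3f|e7|e6|e8|95|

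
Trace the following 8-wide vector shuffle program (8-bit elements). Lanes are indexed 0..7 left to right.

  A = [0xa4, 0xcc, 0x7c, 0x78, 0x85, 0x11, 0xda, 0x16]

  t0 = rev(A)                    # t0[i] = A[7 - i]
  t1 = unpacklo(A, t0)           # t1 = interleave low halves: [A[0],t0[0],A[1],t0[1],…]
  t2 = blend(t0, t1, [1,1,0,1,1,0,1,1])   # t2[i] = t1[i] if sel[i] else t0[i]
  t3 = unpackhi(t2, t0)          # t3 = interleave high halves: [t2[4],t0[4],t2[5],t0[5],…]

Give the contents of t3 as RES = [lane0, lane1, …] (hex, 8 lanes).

  t0: 16 da 11 85 78 7c cc a4
  t1: a4 16 cc da 7c 11 78 85
  t2: a4 16 11 da 7c 7c 78 85
  t3: 7c 78 7c 7c 78 cc 85 a4

RES = [0x7c, 0x78, 0x7c, 0x7c, 0x78, 0xcc, 0x85, 0xa4]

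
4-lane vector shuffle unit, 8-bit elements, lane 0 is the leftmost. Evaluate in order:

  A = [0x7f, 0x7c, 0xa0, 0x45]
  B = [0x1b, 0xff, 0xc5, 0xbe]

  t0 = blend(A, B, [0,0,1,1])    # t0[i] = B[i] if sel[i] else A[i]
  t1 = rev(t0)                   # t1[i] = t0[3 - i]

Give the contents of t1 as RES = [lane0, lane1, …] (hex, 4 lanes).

→ t0 |7f|7c|c5|be|
→ t1 |be|c5|7c|7f|

RES = [ 0xbe  0xc5  0x7c  0x7f ]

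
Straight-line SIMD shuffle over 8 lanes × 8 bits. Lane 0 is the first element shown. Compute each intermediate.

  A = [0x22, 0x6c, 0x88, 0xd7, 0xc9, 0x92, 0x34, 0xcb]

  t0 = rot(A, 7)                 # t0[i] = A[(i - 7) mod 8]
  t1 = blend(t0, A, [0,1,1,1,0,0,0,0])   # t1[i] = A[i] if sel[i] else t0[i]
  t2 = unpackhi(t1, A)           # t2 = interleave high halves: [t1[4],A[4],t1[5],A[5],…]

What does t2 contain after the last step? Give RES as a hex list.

  t0: 6c 88 d7 c9 92 34 cb 22
  t1: 6c 6c 88 d7 92 34 cb 22
  t2: 92 c9 34 92 cb 34 22 cb

RES = [0x92, 0xc9, 0x34, 0x92, 0xcb, 0x34, 0x22, 0xcb]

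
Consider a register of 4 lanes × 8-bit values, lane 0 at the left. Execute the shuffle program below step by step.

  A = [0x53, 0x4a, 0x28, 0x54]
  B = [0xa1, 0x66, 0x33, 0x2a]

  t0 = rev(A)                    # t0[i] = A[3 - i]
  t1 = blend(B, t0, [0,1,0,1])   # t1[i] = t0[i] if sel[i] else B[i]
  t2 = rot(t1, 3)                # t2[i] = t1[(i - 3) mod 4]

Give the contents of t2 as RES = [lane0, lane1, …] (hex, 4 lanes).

RES = [ 0x28  0x33  0x53  0xa1 ]

t0 = [0x54, 0x28, 0x4a, 0x53]
t1 = [0xa1, 0x28, 0x33, 0x53]
t2 = [0x28, 0x33, 0x53, 0xa1]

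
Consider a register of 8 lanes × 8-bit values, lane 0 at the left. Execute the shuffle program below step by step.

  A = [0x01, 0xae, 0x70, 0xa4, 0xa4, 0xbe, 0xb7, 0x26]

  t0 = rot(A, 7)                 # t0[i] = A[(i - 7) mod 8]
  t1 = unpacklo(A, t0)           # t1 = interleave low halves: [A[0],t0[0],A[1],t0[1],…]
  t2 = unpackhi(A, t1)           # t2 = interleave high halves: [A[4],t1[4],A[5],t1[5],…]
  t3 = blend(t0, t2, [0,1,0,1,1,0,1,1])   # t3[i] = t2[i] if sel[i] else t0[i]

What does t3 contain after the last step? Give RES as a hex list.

RES = [ 0xae  0x70  0xa4  0xa4  0xb7  0xb7  0x26  0xa4 ]

  t0: ae 70 a4 a4 be b7 26 01
  t1: 01 ae ae 70 70 a4 a4 a4
  t2: a4 70 be a4 b7 a4 26 a4
  t3: ae 70 a4 a4 b7 b7 26 a4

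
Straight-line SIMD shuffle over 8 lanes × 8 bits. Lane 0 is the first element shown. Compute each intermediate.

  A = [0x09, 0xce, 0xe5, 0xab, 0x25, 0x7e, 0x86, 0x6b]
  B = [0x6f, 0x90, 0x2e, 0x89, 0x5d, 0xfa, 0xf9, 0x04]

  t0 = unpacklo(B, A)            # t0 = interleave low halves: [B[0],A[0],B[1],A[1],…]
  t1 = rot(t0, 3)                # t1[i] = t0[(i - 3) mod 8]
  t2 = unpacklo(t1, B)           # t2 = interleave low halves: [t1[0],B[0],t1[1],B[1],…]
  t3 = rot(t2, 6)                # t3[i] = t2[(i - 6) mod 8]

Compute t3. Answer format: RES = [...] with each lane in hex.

t0 = [0x6f, 0x09, 0x90, 0xce, 0x2e, 0xe5, 0x89, 0xab]
t1 = [0xe5, 0x89, 0xab, 0x6f, 0x09, 0x90, 0xce, 0x2e]
t2 = [0xe5, 0x6f, 0x89, 0x90, 0xab, 0x2e, 0x6f, 0x89]
t3 = [0x89, 0x90, 0xab, 0x2e, 0x6f, 0x89, 0xe5, 0x6f]

RES = [ 0x89  0x90  0xab  0x2e  0x6f  0x89  0xe5  0x6f ]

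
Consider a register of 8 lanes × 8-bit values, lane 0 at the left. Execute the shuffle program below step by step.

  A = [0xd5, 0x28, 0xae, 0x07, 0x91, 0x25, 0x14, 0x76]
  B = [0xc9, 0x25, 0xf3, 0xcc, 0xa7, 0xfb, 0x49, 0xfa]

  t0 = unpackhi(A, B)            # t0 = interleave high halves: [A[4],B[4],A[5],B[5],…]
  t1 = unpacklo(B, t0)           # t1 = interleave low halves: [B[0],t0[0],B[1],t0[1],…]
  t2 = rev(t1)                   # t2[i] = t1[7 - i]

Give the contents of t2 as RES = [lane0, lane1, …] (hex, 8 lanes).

RES = [0xfb, 0xcc, 0x25, 0xf3, 0xa7, 0x25, 0x91, 0xc9]

t0 = [0x91, 0xa7, 0x25, 0xfb, 0x14, 0x49, 0x76, 0xfa]
t1 = [0xc9, 0x91, 0x25, 0xa7, 0xf3, 0x25, 0xcc, 0xfb]
t2 = [0xfb, 0xcc, 0x25, 0xf3, 0xa7, 0x25, 0x91, 0xc9]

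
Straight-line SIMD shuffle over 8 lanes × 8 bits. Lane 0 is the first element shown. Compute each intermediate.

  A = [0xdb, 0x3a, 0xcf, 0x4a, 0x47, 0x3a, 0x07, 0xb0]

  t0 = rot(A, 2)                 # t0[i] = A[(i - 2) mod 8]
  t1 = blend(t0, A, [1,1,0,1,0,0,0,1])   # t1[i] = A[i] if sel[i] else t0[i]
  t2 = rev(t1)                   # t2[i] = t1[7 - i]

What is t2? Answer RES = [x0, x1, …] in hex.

RES = [ 0xb0  0x47  0x4a  0xcf  0x4a  0xdb  0x3a  0xdb ]

→ t0 |07|b0|db|3a|cf|4a|47|3a|
→ t1 |db|3a|db|4a|cf|4a|47|b0|
→ t2 |b0|47|4a|cf|4a|db|3a|db|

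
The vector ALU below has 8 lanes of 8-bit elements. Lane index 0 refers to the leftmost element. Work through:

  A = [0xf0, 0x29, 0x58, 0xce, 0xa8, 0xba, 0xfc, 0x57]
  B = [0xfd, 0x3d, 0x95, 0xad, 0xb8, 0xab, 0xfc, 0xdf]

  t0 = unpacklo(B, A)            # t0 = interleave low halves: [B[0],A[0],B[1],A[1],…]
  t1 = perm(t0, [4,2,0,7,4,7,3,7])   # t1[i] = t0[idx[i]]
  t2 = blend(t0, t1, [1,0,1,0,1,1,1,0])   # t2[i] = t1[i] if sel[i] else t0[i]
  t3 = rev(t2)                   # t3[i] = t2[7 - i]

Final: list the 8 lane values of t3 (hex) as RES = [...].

RES = [0xce, 0x29, 0xce, 0x95, 0x29, 0xfd, 0xf0, 0x95]

t0 = [0xfd, 0xf0, 0x3d, 0x29, 0x95, 0x58, 0xad, 0xce]
t1 = [0x95, 0x3d, 0xfd, 0xce, 0x95, 0xce, 0x29, 0xce]
t2 = [0x95, 0xf0, 0xfd, 0x29, 0x95, 0xce, 0x29, 0xce]
t3 = [0xce, 0x29, 0xce, 0x95, 0x29, 0xfd, 0xf0, 0x95]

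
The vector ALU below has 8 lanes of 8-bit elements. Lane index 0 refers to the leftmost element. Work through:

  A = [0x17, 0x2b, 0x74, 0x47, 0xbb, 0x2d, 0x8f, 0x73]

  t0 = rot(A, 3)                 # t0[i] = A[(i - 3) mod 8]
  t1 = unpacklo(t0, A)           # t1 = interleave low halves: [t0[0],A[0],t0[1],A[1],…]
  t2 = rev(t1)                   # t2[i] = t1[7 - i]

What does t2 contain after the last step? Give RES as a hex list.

  t0: 2d 8f 73 17 2b 74 47 bb
  t1: 2d 17 8f 2b 73 74 17 47
  t2: 47 17 74 73 2b 8f 17 2d

RES = [0x47, 0x17, 0x74, 0x73, 0x2b, 0x8f, 0x17, 0x2d]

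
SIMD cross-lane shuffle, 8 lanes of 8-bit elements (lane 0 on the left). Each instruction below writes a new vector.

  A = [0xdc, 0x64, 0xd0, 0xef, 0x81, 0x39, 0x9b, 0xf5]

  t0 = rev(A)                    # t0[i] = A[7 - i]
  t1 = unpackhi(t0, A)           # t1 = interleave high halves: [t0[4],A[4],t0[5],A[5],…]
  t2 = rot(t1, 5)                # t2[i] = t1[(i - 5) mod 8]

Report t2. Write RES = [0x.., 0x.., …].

t0 = [0xf5, 0x9b, 0x39, 0x81, 0xef, 0xd0, 0x64, 0xdc]
t1 = [0xef, 0x81, 0xd0, 0x39, 0x64, 0x9b, 0xdc, 0xf5]
t2 = [0x39, 0x64, 0x9b, 0xdc, 0xf5, 0xef, 0x81, 0xd0]

RES = [ 0x39  0x64  0x9b  0xdc  0xf5  0xef  0x81  0xd0 ]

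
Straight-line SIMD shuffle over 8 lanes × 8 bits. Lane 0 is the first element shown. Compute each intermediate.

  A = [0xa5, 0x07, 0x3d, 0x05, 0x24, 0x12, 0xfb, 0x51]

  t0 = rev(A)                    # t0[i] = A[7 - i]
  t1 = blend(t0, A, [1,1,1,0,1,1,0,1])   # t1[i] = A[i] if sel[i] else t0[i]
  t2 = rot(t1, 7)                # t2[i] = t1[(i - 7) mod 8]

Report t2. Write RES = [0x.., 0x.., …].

  t0: 51 fb 12 24 05 3d 07 a5
  t1: a5 07 3d 24 24 12 07 51
  t2: 07 3d 24 24 12 07 51 a5

RES = [ 0x07  0x3d  0x24  0x24  0x12  0x07  0x51  0xa5 ]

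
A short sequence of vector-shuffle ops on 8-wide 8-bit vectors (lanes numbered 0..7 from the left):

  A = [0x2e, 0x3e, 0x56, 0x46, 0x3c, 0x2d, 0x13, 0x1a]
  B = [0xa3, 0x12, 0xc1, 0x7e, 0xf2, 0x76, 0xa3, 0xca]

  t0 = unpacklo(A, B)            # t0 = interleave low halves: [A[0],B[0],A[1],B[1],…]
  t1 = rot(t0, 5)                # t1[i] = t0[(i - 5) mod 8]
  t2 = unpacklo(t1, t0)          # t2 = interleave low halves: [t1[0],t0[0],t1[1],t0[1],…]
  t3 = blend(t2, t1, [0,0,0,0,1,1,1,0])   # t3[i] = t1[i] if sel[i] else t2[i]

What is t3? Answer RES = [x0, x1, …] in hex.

RES = [ 0x12  0x2e  0x56  0xa3  0x7e  0x2e  0xa3  0x12 ]

→ t0 |2e|a3|3e|12|56|c1|46|7e|
→ t1 |12|56|c1|46|7e|2e|a3|3e|
→ t2 |12|2e|56|a3|c1|3e|46|12|
→ t3 |12|2e|56|a3|7e|2e|a3|12|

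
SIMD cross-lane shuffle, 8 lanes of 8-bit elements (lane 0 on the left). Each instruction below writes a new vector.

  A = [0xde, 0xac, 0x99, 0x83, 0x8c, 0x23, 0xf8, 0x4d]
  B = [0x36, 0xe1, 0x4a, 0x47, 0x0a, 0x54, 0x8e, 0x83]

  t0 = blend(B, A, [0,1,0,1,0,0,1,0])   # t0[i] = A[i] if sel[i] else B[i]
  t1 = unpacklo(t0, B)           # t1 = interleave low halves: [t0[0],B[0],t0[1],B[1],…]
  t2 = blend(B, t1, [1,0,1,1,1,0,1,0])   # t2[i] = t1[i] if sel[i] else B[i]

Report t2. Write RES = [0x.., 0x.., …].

RES = [0x36, 0xe1, 0xac, 0xe1, 0x4a, 0x54, 0x83, 0x83]

t0 = [0x36, 0xac, 0x4a, 0x83, 0x0a, 0x54, 0xf8, 0x83]
t1 = [0x36, 0x36, 0xac, 0xe1, 0x4a, 0x4a, 0x83, 0x47]
t2 = [0x36, 0xe1, 0xac, 0xe1, 0x4a, 0x54, 0x83, 0x83]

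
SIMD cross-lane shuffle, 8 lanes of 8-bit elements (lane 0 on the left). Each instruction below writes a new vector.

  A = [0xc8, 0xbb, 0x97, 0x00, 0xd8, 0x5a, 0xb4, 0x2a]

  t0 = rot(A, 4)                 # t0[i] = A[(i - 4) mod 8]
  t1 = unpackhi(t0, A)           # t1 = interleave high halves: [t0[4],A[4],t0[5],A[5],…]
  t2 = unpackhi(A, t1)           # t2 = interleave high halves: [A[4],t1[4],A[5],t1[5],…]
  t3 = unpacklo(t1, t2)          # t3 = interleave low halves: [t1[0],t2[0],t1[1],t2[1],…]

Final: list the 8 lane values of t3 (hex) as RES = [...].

  t0: d8 5a b4 2a c8 bb 97 00
  t1: c8 d8 bb 5a 97 b4 00 2a
  t2: d8 97 5a b4 b4 00 2a 2a
  t3: c8 d8 d8 97 bb 5a 5a b4

RES = [ 0xc8  0xd8  0xd8  0x97  0xbb  0x5a  0x5a  0xb4 ]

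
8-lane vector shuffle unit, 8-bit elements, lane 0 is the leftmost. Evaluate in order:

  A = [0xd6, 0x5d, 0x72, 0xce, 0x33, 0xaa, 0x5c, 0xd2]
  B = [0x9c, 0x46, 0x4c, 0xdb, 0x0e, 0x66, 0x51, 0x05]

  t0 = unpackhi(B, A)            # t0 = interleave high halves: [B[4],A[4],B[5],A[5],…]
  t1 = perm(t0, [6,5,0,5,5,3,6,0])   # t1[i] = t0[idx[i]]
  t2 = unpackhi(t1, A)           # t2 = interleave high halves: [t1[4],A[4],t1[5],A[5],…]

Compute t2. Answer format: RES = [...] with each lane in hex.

  t0: 0e 33 66 aa 51 5c 05 d2
  t1: 05 5c 0e 5c 5c aa 05 0e
  t2: 5c 33 aa aa 05 5c 0e d2

RES = [ 0x5c  0x33  0xaa  0xaa  0x05  0x5c  0x0e  0xd2 ]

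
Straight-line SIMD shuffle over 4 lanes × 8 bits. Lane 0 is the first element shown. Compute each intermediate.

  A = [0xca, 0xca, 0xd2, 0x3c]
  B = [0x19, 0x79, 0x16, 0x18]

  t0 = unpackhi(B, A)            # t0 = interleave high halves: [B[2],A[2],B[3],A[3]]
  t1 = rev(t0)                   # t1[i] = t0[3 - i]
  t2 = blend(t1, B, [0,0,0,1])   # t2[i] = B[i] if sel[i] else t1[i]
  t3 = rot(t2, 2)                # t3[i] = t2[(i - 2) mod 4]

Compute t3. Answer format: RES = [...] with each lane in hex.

RES = [ 0xd2  0x18  0x3c  0x18 ]

t0 = [0x16, 0xd2, 0x18, 0x3c]
t1 = [0x3c, 0x18, 0xd2, 0x16]
t2 = [0x3c, 0x18, 0xd2, 0x18]
t3 = [0xd2, 0x18, 0x3c, 0x18]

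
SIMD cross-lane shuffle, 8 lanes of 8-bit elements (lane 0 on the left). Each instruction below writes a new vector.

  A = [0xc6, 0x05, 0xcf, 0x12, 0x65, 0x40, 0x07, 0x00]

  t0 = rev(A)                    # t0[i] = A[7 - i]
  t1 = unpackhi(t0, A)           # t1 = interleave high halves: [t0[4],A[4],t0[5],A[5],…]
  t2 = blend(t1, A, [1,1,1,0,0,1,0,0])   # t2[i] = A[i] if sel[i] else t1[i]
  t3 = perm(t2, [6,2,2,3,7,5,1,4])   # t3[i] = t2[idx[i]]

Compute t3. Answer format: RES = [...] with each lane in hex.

t0 = [0x00, 0x07, 0x40, 0x65, 0x12, 0xcf, 0x05, 0xc6]
t1 = [0x12, 0x65, 0xcf, 0x40, 0x05, 0x07, 0xc6, 0x00]
t2 = [0xc6, 0x05, 0xcf, 0x40, 0x05, 0x40, 0xc6, 0x00]
t3 = [0xc6, 0xcf, 0xcf, 0x40, 0x00, 0x40, 0x05, 0x05]

RES = [ 0xc6  0xcf  0xcf  0x40  0x00  0x40  0x05  0x05 ]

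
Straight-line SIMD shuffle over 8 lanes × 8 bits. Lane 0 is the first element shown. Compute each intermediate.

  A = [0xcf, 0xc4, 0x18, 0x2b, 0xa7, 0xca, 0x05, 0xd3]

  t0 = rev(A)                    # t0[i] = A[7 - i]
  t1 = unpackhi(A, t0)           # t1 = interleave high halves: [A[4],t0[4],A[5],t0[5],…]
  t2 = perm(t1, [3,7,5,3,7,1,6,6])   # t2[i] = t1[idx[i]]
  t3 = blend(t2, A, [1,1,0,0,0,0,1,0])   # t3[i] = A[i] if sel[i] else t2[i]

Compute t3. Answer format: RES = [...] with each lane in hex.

  t0: d3 05 ca a7 2b 18 c4 cf
  t1: a7 2b ca 18 05 c4 d3 cf
  t2: 18 cf c4 18 cf 2b d3 d3
  t3: cf c4 c4 18 cf 2b 05 d3

RES = [0xcf, 0xc4, 0xc4, 0x18, 0xcf, 0x2b, 0x05, 0xd3]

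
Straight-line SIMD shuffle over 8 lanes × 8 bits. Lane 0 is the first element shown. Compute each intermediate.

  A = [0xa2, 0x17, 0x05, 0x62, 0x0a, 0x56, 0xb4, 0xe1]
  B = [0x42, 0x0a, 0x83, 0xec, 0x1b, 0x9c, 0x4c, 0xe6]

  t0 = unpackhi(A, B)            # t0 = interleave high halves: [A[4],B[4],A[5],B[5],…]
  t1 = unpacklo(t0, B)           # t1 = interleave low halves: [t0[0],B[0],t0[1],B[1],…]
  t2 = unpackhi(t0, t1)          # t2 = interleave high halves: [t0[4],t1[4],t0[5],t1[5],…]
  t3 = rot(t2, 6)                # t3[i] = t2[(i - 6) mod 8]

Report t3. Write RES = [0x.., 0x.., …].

RES = [ 0x4c  0x83  0xe1  0x9c  0xe6  0xec  0xb4  0x56 ]

  t0: 0a 1b 56 9c b4 4c e1 e6
  t1: 0a 42 1b 0a 56 83 9c ec
  t2: b4 56 4c 83 e1 9c e6 ec
  t3: 4c 83 e1 9c e6 ec b4 56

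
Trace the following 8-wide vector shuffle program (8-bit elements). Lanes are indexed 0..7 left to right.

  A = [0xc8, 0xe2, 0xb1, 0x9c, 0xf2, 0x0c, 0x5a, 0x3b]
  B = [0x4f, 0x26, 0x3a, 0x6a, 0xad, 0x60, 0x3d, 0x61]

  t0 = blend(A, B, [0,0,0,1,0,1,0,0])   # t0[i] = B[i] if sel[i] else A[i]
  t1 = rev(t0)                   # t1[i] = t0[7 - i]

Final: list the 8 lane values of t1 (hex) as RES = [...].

  t0: c8 e2 b1 6a f2 60 5a 3b
  t1: 3b 5a 60 f2 6a b1 e2 c8

RES = [0x3b, 0x5a, 0x60, 0xf2, 0x6a, 0xb1, 0xe2, 0xc8]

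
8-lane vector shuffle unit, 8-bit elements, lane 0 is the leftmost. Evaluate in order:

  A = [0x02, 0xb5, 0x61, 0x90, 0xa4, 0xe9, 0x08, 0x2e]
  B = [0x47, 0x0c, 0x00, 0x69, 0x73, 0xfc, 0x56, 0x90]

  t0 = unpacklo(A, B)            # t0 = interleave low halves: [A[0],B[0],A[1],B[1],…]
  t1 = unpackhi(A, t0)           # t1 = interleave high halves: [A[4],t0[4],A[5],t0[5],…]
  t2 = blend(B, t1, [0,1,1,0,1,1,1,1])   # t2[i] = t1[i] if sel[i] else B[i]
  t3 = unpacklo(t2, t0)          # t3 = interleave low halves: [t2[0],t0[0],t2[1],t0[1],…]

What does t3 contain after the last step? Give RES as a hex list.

RES = [ 0x47  0x02  0x61  0x47  0xe9  0xb5  0x69  0x0c ]

  t0: 02 47 b5 0c 61 00 90 69
  t1: a4 61 e9 00 08 90 2e 69
  t2: 47 61 e9 69 08 90 2e 69
  t3: 47 02 61 47 e9 b5 69 0c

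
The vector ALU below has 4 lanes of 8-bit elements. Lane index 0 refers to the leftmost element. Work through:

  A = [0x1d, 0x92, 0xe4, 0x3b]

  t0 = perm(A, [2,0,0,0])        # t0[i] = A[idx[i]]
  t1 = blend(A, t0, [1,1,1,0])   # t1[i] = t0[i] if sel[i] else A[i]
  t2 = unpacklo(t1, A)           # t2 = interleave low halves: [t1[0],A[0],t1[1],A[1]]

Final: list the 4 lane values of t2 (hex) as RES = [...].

t0 = [0xe4, 0x1d, 0x1d, 0x1d]
t1 = [0xe4, 0x1d, 0x1d, 0x3b]
t2 = [0xe4, 0x1d, 0x1d, 0x92]

RES = [ 0xe4  0x1d  0x1d  0x92 ]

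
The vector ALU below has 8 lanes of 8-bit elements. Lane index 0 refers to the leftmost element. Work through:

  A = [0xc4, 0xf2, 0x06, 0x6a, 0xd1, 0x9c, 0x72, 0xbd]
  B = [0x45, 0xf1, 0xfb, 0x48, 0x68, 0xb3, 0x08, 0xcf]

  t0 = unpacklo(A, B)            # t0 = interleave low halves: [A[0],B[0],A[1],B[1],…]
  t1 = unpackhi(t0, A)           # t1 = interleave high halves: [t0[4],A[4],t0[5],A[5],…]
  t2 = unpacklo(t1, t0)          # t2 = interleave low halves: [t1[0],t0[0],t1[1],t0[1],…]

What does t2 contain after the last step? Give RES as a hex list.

→ t0 |c4|45|f2|f1|06|fb|6a|48|
→ t1 |06|d1|fb|9c|6a|72|48|bd|
→ t2 |06|c4|d1|45|fb|f2|9c|f1|

RES = [ 0x06  0xc4  0xd1  0x45  0xfb  0xf2  0x9c  0xf1 ]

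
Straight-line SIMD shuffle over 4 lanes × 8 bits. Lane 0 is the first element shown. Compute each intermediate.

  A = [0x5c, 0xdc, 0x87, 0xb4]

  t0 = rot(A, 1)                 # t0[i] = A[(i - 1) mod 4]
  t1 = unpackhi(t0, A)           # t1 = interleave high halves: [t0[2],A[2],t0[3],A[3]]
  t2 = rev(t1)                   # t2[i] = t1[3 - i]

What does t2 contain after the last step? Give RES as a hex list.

t0 = [0xb4, 0x5c, 0xdc, 0x87]
t1 = [0xdc, 0x87, 0x87, 0xb4]
t2 = [0xb4, 0x87, 0x87, 0xdc]

RES = [0xb4, 0x87, 0x87, 0xdc]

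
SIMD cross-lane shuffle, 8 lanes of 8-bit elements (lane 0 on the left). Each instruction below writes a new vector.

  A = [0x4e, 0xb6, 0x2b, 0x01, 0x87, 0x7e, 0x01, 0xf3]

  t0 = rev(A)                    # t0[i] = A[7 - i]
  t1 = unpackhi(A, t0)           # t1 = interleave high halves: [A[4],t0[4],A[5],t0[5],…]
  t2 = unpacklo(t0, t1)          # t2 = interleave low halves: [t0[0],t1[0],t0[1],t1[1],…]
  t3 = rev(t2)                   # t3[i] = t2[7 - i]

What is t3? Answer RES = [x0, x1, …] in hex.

RES = [0x2b, 0x87, 0x7e, 0x7e, 0x01, 0x01, 0x87, 0xf3]

t0 = [0xf3, 0x01, 0x7e, 0x87, 0x01, 0x2b, 0xb6, 0x4e]
t1 = [0x87, 0x01, 0x7e, 0x2b, 0x01, 0xb6, 0xf3, 0x4e]
t2 = [0xf3, 0x87, 0x01, 0x01, 0x7e, 0x7e, 0x87, 0x2b]
t3 = [0x2b, 0x87, 0x7e, 0x7e, 0x01, 0x01, 0x87, 0xf3]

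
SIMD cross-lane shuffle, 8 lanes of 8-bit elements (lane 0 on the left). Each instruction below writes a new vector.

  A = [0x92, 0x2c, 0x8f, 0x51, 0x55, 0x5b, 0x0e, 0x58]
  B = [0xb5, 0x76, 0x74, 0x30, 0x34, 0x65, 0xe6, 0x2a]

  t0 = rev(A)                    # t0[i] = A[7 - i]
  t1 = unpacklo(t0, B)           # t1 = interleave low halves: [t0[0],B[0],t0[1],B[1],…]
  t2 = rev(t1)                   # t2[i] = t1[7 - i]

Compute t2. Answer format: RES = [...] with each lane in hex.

t0 = [0x58, 0x0e, 0x5b, 0x55, 0x51, 0x8f, 0x2c, 0x92]
t1 = [0x58, 0xb5, 0x0e, 0x76, 0x5b, 0x74, 0x55, 0x30]
t2 = [0x30, 0x55, 0x74, 0x5b, 0x76, 0x0e, 0xb5, 0x58]

RES = [0x30, 0x55, 0x74, 0x5b, 0x76, 0x0e, 0xb5, 0x58]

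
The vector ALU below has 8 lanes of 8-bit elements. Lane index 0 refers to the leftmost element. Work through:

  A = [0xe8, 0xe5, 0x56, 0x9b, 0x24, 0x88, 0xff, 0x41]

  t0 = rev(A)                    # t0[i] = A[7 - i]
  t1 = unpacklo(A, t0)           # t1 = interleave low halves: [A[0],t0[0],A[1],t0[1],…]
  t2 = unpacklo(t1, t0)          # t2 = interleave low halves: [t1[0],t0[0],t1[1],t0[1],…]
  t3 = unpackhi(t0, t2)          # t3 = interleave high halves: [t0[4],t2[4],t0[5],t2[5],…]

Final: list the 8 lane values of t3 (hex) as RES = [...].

→ t0 |41|ff|88|24|9b|56|e5|e8|
→ t1 |e8|41|e5|ff|56|88|9b|24|
→ t2 |e8|41|41|ff|e5|88|ff|24|
→ t3 |9b|e5|56|88|e5|ff|e8|24|

RES = [ 0x9b  0xe5  0x56  0x88  0xe5  0xff  0xe8  0x24 ]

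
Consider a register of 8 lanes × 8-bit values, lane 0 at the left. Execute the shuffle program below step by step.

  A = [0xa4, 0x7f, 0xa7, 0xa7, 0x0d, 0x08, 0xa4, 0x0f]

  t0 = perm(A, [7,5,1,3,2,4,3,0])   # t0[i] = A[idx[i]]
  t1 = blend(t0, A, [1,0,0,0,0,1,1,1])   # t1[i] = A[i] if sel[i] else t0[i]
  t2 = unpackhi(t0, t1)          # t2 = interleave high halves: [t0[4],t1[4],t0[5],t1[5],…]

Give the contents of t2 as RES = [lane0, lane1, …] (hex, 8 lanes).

  t0: 0f 08 7f a7 a7 0d a7 a4
  t1: a4 08 7f a7 a7 08 a4 0f
  t2: a7 a7 0d 08 a7 a4 a4 0f

RES = [0xa7, 0xa7, 0x0d, 0x08, 0xa7, 0xa4, 0xa4, 0x0f]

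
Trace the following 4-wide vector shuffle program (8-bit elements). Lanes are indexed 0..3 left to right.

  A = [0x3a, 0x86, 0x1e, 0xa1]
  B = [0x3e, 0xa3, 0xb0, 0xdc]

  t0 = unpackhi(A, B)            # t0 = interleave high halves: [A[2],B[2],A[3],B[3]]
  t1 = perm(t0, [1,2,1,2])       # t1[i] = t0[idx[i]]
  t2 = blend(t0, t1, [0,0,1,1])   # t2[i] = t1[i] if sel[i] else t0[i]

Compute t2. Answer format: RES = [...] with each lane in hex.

  t0: 1e b0 a1 dc
  t1: b0 a1 b0 a1
  t2: 1e b0 b0 a1

RES = [ 0x1e  0xb0  0xb0  0xa1 ]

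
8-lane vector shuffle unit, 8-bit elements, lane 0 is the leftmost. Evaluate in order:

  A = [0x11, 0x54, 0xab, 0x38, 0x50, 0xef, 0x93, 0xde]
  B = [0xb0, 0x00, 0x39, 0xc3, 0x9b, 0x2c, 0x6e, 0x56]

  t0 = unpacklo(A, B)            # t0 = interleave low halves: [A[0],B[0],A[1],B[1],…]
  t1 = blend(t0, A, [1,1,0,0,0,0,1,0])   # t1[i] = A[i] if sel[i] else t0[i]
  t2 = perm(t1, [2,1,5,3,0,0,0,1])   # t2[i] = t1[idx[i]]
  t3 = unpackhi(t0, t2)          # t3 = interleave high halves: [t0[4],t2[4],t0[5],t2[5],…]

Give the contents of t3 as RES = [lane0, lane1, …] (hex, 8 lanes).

RES = [ 0xab  0x11  0x39  0x11  0x38  0x11  0xc3  0x54 ]

→ t0 |11|b0|54|00|ab|39|38|c3|
→ t1 |11|54|54|00|ab|39|93|c3|
→ t2 |54|54|39|00|11|11|11|54|
→ t3 |ab|11|39|11|38|11|c3|54|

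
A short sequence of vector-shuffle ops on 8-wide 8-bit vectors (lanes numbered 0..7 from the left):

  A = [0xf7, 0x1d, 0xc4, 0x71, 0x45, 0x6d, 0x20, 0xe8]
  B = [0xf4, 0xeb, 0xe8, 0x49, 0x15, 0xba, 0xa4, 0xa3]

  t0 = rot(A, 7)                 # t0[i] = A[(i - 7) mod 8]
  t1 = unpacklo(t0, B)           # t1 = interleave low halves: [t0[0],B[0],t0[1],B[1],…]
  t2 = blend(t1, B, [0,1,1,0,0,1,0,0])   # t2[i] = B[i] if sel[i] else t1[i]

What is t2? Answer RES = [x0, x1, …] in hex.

RES = [ 0x1d  0xeb  0xe8  0xeb  0x71  0xba  0x45  0x49 ]

→ t0 |1d|c4|71|45|6d|20|e8|f7|
→ t1 |1d|f4|c4|eb|71|e8|45|49|
→ t2 |1d|eb|e8|eb|71|ba|45|49|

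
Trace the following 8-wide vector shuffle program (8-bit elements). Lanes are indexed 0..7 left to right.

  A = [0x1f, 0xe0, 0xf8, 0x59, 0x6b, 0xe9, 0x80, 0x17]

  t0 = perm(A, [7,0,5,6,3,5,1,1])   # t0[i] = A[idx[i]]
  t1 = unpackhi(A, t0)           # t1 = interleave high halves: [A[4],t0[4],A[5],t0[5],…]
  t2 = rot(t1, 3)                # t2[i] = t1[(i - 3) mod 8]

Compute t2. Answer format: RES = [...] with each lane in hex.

  t0: 17 1f e9 80 59 e9 e0 e0
  t1: 6b 59 e9 e9 80 e0 17 e0
  t2: e0 17 e0 6b 59 e9 e9 80

RES = [ 0xe0  0x17  0xe0  0x6b  0x59  0xe9  0xe9  0x80 ]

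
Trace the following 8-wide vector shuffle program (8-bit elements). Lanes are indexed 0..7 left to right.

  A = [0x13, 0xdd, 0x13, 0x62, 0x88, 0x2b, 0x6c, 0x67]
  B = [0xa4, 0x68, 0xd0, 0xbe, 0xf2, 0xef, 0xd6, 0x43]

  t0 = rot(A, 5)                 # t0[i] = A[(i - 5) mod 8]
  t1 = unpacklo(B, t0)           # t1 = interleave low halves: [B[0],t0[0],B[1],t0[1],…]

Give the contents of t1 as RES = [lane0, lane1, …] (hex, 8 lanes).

→ t0 |62|88|2b|6c|67|13|dd|13|
→ t1 |a4|62|68|88|d0|2b|be|6c|

RES = [ 0xa4  0x62  0x68  0x88  0xd0  0x2b  0xbe  0x6c ]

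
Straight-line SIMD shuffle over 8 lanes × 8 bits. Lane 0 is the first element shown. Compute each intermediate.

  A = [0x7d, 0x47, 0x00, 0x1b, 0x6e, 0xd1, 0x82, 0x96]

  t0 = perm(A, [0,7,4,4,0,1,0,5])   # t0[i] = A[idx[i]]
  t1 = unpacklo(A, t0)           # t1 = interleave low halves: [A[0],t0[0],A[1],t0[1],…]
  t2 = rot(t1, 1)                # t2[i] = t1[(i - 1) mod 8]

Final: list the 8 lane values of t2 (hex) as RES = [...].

  t0: 7d 96 6e 6e 7d 47 7d d1
  t1: 7d 7d 47 96 00 6e 1b 6e
  t2: 6e 7d 7d 47 96 00 6e 1b

RES = [ 0x6e  0x7d  0x7d  0x47  0x96  0x00  0x6e  0x1b ]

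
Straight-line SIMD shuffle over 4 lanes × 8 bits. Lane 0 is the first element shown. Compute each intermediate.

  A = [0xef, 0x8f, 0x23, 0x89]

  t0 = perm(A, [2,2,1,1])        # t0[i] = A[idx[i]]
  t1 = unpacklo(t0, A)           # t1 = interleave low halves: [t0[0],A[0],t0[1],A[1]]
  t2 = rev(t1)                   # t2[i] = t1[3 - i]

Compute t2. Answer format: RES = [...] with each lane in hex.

t0 = [0x23, 0x23, 0x8f, 0x8f]
t1 = [0x23, 0xef, 0x23, 0x8f]
t2 = [0x8f, 0x23, 0xef, 0x23]

RES = [0x8f, 0x23, 0xef, 0x23]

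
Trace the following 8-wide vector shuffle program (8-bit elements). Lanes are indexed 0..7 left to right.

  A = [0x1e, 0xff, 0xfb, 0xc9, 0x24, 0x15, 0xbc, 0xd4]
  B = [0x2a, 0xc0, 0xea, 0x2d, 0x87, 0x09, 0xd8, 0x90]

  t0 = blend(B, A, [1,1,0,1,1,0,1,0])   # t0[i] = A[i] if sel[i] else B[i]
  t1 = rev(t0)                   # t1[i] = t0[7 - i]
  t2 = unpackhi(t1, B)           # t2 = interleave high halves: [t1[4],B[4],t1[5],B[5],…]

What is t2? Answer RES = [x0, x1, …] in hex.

→ t0 |1e|ff|ea|c9|24|09|bc|90|
→ t1 |90|bc|09|24|c9|ea|ff|1e|
→ t2 |c9|87|ea|09|ff|d8|1e|90|

RES = [0xc9, 0x87, 0xea, 0x09, 0xff, 0xd8, 0x1e, 0x90]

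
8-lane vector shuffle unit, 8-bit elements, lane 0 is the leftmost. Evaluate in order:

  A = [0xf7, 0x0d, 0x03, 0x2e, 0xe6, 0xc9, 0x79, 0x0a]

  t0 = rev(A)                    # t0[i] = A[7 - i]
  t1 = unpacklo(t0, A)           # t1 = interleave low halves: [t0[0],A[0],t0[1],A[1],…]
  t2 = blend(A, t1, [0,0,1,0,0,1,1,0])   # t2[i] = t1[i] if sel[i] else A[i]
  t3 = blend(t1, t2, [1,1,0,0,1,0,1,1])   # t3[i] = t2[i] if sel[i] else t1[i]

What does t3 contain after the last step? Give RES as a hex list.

RES = [0xf7, 0x0d, 0x79, 0x0d, 0xe6, 0x03, 0xe6, 0x0a]

  t0: 0a 79 c9 e6 2e 03 0d f7
  t1: 0a f7 79 0d c9 03 e6 2e
  t2: f7 0d 79 2e e6 03 e6 0a
  t3: f7 0d 79 0d e6 03 e6 0a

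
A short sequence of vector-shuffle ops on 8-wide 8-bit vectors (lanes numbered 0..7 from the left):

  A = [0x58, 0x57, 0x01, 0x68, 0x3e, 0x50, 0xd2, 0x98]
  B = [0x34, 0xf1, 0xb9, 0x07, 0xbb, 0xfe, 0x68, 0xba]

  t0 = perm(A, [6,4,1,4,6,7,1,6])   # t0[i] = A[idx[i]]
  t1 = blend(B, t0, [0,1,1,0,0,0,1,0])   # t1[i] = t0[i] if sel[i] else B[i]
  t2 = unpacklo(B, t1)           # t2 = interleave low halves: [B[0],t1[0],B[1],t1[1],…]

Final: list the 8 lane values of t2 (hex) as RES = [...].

→ t0 |d2|3e|57|3e|d2|98|57|d2|
→ t1 |34|3e|57|07|bb|fe|57|ba|
→ t2 |34|34|f1|3e|b9|57|07|07|

RES = [0x34, 0x34, 0xf1, 0x3e, 0xb9, 0x57, 0x07, 0x07]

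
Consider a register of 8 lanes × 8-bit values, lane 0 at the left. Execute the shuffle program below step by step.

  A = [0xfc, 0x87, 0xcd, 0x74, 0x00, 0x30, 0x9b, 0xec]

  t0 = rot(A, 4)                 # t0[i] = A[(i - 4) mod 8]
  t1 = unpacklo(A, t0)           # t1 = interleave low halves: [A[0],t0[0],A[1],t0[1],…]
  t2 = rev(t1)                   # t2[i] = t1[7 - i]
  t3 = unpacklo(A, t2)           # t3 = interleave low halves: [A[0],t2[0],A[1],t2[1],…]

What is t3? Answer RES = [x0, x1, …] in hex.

t0 = [0x00, 0x30, 0x9b, 0xec, 0xfc, 0x87, 0xcd, 0x74]
t1 = [0xfc, 0x00, 0x87, 0x30, 0xcd, 0x9b, 0x74, 0xec]
t2 = [0xec, 0x74, 0x9b, 0xcd, 0x30, 0x87, 0x00, 0xfc]
t3 = [0xfc, 0xec, 0x87, 0x74, 0xcd, 0x9b, 0x74, 0xcd]

RES = [0xfc, 0xec, 0x87, 0x74, 0xcd, 0x9b, 0x74, 0xcd]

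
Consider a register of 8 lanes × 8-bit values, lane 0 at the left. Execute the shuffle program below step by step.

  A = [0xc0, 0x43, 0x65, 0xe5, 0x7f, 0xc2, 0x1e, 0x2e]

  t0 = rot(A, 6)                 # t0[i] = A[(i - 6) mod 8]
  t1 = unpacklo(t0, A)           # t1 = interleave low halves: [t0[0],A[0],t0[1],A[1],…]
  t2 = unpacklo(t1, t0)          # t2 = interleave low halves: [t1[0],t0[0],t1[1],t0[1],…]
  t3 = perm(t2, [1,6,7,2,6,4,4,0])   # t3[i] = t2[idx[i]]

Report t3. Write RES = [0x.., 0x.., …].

t0 = [0x65, 0xe5, 0x7f, 0xc2, 0x1e, 0x2e, 0xc0, 0x43]
t1 = [0x65, 0xc0, 0xe5, 0x43, 0x7f, 0x65, 0xc2, 0xe5]
t2 = [0x65, 0x65, 0xc0, 0xe5, 0xe5, 0x7f, 0x43, 0xc2]
t3 = [0x65, 0x43, 0xc2, 0xc0, 0x43, 0xe5, 0xe5, 0x65]

RES = [0x65, 0x43, 0xc2, 0xc0, 0x43, 0xe5, 0xe5, 0x65]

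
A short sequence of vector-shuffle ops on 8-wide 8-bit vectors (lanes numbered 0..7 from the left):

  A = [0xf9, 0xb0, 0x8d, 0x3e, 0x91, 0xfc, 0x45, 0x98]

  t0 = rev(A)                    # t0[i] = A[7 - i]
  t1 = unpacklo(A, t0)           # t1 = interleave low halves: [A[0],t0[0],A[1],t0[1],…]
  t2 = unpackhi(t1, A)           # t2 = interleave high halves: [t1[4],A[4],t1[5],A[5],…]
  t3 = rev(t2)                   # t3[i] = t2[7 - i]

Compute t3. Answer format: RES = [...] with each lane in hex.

RES = [0x98, 0x91, 0x45, 0x3e, 0xfc, 0xfc, 0x91, 0x8d]

→ t0 |98|45|fc|91|3e|8d|b0|f9|
→ t1 |f9|98|b0|45|8d|fc|3e|91|
→ t2 |8d|91|fc|fc|3e|45|91|98|
→ t3 |98|91|45|3e|fc|fc|91|8d|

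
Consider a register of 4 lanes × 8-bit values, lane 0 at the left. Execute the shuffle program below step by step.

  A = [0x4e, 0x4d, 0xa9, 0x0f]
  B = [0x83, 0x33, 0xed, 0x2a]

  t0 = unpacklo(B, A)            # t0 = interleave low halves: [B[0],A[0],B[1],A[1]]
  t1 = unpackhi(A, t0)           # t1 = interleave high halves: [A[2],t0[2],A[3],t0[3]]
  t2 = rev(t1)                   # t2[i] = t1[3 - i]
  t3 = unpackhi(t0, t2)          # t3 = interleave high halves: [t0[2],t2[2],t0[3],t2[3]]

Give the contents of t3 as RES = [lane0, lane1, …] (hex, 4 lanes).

  t0: 83 4e 33 4d
  t1: a9 33 0f 4d
  t2: 4d 0f 33 a9
  t3: 33 33 4d a9

RES = [ 0x33  0x33  0x4d  0xa9 ]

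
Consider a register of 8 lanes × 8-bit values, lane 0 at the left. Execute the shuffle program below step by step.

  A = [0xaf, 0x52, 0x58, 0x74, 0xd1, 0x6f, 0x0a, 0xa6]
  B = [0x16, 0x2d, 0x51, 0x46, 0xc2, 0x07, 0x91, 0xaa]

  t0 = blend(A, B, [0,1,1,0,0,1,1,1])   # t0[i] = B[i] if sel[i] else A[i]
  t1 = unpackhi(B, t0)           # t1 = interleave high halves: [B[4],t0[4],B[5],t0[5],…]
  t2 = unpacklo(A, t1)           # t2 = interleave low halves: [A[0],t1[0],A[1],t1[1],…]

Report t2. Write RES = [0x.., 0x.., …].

→ t0 |af|2d|51|74|d1|07|91|aa|
→ t1 |c2|d1|07|07|91|91|aa|aa|
→ t2 |af|c2|52|d1|58|07|74|07|

RES = [ 0xaf  0xc2  0x52  0xd1  0x58  0x07  0x74  0x07 ]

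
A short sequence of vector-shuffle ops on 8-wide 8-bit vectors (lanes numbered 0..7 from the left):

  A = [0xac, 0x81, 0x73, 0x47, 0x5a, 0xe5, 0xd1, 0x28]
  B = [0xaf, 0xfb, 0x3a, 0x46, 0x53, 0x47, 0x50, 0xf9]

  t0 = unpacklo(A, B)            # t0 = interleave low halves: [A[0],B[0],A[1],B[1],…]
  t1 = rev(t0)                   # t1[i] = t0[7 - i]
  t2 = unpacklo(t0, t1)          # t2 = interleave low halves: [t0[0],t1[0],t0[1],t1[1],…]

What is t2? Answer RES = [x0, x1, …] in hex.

RES = [0xac, 0x46, 0xaf, 0x47, 0x81, 0x3a, 0xfb, 0x73]

t0 = [0xac, 0xaf, 0x81, 0xfb, 0x73, 0x3a, 0x47, 0x46]
t1 = [0x46, 0x47, 0x3a, 0x73, 0xfb, 0x81, 0xaf, 0xac]
t2 = [0xac, 0x46, 0xaf, 0x47, 0x81, 0x3a, 0xfb, 0x73]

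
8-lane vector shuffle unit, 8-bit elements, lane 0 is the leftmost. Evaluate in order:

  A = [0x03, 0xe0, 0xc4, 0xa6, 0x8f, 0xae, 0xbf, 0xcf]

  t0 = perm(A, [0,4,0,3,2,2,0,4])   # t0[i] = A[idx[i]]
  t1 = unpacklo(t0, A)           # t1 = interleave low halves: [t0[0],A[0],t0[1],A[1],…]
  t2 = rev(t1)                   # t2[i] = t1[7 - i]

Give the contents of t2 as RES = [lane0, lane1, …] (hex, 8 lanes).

RES = [ 0xa6  0xa6  0xc4  0x03  0xe0  0x8f  0x03  0x03 ]

→ t0 |03|8f|03|a6|c4|c4|03|8f|
→ t1 |03|03|8f|e0|03|c4|a6|a6|
→ t2 |a6|a6|c4|03|e0|8f|03|03|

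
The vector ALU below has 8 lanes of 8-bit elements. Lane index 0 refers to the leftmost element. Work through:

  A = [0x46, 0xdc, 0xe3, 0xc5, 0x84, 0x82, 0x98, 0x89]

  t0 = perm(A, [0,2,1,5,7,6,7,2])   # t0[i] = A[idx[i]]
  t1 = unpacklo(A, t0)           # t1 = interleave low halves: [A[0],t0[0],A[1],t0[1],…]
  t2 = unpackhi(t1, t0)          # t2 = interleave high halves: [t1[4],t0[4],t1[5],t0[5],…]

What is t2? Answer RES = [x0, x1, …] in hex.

  t0: 46 e3 dc 82 89 98 89 e3
  t1: 46 46 dc e3 e3 dc c5 82
  t2: e3 89 dc 98 c5 89 82 e3

RES = [0xe3, 0x89, 0xdc, 0x98, 0xc5, 0x89, 0x82, 0xe3]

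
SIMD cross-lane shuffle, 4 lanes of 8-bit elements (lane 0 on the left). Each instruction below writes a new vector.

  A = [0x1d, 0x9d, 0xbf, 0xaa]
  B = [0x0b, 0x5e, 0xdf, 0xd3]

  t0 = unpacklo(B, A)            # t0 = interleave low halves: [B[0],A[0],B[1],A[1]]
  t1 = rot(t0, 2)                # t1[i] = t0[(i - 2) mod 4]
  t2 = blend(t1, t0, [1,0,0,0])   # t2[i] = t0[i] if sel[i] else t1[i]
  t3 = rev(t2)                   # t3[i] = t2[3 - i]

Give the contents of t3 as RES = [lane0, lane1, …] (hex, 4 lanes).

RES = [ 0x1d  0x0b  0x9d  0x0b ]

→ t0 |0b|1d|5e|9d|
→ t1 |5e|9d|0b|1d|
→ t2 |0b|9d|0b|1d|
→ t3 |1d|0b|9d|0b|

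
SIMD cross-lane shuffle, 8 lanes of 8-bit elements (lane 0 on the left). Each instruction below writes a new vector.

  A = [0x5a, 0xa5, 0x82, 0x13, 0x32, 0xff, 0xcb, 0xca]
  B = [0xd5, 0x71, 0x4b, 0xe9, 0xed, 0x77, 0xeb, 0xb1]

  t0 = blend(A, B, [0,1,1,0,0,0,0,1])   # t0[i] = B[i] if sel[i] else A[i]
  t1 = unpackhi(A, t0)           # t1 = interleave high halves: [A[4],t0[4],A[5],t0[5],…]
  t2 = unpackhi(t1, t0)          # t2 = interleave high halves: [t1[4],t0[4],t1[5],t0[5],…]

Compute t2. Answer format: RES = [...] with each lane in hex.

RES = [ 0xcb  0x32  0xcb  0xff  0xca  0xcb  0xb1  0xb1 ]

t0 = [0x5a, 0x71, 0x4b, 0x13, 0x32, 0xff, 0xcb, 0xb1]
t1 = [0x32, 0x32, 0xff, 0xff, 0xcb, 0xcb, 0xca, 0xb1]
t2 = [0xcb, 0x32, 0xcb, 0xff, 0xca, 0xcb, 0xb1, 0xb1]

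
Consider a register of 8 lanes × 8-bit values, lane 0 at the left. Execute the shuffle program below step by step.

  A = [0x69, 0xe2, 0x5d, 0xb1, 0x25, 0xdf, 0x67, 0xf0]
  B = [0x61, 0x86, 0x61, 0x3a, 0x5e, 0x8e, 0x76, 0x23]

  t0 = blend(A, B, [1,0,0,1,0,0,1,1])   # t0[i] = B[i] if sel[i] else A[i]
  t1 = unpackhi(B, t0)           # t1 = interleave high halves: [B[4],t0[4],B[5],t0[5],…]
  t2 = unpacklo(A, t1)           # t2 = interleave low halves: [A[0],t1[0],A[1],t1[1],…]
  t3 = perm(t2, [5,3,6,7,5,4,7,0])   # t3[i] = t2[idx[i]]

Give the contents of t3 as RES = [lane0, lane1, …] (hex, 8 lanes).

t0 = [0x61, 0xe2, 0x5d, 0x3a, 0x25, 0xdf, 0x76, 0x23]
t1 = [0x5e, 0x25, 0x8e, 0xdf, 0x76, 0x76, 0x23, 0x23]
t2 = [0x69, 0x5e, 0xe2, 0x25, 0x5d, 0x8e, 0xb1, 0xdf]
t3 = [0x8e, 0x25, 0xb1, 0xdf, 0x8e, 0x5d, 0xdf, 0x69]

RES = [ 0x8e  0x25  0xb1  0xdf  0x8e  0x5d  0xdf  0x69 ]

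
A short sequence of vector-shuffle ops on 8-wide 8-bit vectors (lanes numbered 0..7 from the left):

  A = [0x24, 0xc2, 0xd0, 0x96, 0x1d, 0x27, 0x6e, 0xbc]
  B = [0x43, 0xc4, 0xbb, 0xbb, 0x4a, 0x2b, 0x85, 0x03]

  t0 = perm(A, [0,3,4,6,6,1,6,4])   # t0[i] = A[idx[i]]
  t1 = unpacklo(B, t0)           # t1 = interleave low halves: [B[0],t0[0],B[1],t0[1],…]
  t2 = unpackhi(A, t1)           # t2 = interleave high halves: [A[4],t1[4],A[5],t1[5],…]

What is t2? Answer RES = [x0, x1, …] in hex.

RES = [0x1d, 0xbb, 0x27, 0x1d, 0x6e, 0xbb, 0xbc, 0x6e]

→ t0 |24|96|1d|6e|6e|c2|6e|1d|
→ t1 |43|24|c4|96|bb|1d|bb|6e|
→ t2 |1d|bb|27|1d|6e|bb|bc|6e|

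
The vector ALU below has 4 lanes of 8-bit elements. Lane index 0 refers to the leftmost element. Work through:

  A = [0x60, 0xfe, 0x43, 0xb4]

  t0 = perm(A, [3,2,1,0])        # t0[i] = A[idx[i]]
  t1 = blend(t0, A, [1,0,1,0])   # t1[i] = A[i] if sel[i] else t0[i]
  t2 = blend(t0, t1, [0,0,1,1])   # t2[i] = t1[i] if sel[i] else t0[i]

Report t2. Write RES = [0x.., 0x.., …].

RES = [ 0xb4  0x43  0x43  0x60 ]

  t0: b4 43 fe 60
  t1: 60 43 43 60
  t2: b4 43 43 60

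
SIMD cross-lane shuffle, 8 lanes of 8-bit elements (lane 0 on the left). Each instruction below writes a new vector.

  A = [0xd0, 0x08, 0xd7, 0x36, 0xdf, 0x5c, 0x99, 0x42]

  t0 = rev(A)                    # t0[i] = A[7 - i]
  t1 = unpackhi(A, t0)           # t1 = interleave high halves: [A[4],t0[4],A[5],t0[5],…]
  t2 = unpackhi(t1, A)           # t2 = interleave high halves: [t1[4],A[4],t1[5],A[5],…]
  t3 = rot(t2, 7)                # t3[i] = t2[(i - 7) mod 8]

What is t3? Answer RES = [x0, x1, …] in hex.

→ t0 |42|99|5c|df|36|d7|08|d0|
→ t1 |df|36|5c|d7|99|08|42|d0|
→ t2 |99|df|08|5c|42|99|d0|42|
→ t3 |df|08|5c|42|99|d0|42|99|

RES = [ 0xdf  0x08  0x5c  0x42  0x99  0xd0  0x42  0x99 ]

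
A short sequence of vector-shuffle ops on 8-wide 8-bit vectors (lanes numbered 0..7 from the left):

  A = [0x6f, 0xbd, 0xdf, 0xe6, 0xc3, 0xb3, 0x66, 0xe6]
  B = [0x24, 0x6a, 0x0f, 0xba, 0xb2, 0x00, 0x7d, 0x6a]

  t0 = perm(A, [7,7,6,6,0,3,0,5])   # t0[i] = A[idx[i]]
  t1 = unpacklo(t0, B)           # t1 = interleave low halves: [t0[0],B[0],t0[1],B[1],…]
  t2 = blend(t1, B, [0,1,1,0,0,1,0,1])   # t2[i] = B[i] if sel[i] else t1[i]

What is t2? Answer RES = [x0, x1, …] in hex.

  t0: e6 e6 66 66 6f e6 6f b3
  t1: e6 24 e6 6a 66 0f 66 ba
  t2: e6 6a 0f 6a 66 00 66 6a

RES = [0xe6, 0x6a, 0x0f, 0x6a, 0x66, 0x00, 0x66, 0x6a]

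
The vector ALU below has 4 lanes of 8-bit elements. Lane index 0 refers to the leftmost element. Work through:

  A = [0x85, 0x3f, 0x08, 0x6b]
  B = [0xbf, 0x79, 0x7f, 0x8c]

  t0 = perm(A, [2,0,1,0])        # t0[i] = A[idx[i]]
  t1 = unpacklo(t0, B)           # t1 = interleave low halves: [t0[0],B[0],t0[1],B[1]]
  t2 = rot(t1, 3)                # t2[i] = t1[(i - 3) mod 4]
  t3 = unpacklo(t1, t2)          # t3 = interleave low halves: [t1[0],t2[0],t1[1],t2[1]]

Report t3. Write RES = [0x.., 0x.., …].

t0 = [0x08, 0x85, 0x3f, 0x85]
t1 = [0x08, 0xbf, 0x85, 0x79]
t2 = [0xbf, 0x85, 0x79, 0x08]
t3 = [0x08, 0xbf, 0xbf, 0x85]

RES = [0x08, 0xbf, 0xbf, 0x85]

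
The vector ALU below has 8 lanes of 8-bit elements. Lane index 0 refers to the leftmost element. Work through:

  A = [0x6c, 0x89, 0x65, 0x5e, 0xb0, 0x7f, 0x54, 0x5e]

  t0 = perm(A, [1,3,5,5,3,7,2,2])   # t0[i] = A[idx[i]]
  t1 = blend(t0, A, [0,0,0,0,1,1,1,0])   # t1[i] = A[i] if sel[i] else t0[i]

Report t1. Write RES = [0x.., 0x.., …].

RES = [0x89, 0x5e, 0x7f, 0x7f, 0xb0, 0x7f, 0x54, 0x65]

  t0: 89 5e 7f 7f 5e 5e 65 65
  t1: 89 5e 7f 7f b0 7f 54 65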